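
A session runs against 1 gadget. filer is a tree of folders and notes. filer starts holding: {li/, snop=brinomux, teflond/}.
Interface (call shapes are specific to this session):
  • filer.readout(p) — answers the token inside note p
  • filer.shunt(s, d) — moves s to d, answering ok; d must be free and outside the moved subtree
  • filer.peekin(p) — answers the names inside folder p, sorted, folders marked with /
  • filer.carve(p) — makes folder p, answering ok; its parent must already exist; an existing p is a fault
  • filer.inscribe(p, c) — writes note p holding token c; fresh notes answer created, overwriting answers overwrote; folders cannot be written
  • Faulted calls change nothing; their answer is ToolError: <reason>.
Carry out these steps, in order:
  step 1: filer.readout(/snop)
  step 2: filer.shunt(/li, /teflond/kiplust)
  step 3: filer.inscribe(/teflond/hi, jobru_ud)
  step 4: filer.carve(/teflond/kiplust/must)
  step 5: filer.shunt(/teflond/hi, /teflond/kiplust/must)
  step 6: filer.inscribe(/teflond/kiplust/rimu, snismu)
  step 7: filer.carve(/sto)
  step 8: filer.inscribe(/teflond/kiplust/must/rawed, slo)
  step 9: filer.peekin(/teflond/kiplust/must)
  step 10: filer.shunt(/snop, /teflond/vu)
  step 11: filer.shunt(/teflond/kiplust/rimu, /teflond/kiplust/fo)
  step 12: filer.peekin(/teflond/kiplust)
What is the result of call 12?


Answer: [fo, must/]

Derivation:
% filer.readout p→/snop
  brinomux
% filer.shunt s→/li d→/teflond/kiplust
  ok
% filer.inscribe p→/teflond/hi c→jobru_ud
  created
% filer.carve p→/teflond/kiplust/must
  ok
% filer.shunt s→/teflond/hi d→/teflond/kiplust/must
  ToolError: exists
% filer.inscribe p→/teflond/kiplust/rimu c→snismu
  created
% filer.carve p→/sto
  ok
% filer.inscribe p→/teflond/kiplust/must/rawed c→slo
  created
% filer.peekin p→/teflond/kiplust/must
  [rawed]
% filer.shunt s→/snop d→/teflond/vu
  ok
% filer.shunt s→/teflond/kiplust/rimu d→/teflond/kiplust/fo
  ok
% filer.peekin p→/teflond/kiplust
  [fo, must/]


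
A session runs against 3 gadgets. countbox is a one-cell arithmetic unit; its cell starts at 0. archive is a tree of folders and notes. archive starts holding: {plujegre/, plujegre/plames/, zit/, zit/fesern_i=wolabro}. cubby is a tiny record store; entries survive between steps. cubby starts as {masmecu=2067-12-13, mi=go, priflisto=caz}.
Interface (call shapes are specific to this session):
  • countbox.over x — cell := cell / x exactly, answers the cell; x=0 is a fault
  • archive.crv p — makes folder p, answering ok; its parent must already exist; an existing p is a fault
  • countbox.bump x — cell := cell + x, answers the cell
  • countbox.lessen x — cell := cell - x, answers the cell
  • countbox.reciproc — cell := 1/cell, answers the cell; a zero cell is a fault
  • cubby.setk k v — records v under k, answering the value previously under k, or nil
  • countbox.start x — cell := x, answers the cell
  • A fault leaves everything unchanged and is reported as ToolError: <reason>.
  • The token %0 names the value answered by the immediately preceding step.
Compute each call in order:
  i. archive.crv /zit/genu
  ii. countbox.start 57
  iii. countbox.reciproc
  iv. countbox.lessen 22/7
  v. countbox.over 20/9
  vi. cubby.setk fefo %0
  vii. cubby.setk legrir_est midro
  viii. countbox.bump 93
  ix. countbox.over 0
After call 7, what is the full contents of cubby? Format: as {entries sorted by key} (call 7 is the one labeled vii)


Answer: {fefo=-3741/2660, legrir_est=midro, masmecu=2067-12-13, mi=go, priflisto=caz}

Derivation:
I call crv passing p='/zit/genu', yielding ok.
I invoke start passing x='57': 57.
I try reciproc(), yielding 1/57.
I invoke lessen passing x='22/7', → -1247/399.
Using over passing x='20/9', → -3741/2660.
I try setk passing k='fefo', v='%0', and observe nil.
Invoking setk passing k='legrir_est', v='midro', and see nil.
Calling bump passing x='93', which returns 243639/2660.
I use over passing x='0', and get ToolError: division by zero.


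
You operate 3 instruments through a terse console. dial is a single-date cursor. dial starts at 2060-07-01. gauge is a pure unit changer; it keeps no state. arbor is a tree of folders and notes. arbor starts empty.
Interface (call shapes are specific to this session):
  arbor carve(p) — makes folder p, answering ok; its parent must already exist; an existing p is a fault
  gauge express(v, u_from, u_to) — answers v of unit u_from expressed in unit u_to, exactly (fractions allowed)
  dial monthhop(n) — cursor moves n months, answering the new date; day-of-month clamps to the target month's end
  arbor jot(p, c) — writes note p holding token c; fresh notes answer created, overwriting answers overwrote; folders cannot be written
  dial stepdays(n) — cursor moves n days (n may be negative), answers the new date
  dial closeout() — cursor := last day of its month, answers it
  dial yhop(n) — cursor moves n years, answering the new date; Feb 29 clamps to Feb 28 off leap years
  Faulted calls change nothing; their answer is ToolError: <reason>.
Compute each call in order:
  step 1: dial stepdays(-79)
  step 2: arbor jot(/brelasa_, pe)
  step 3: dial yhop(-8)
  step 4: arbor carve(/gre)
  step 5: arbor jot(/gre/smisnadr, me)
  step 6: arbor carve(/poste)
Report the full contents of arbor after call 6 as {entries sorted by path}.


> dial stepdays n='-79'
[out] 2060-04-13
> arbor jot p='/brelasa_' c='pe'
[out] created
> dial yhop n='-8'
[out] 2052-04-13
> arbor carve p='/gre'
[out] ok
> arbor jot p='/gre/smisnadr' c='me'
[out] created
> arbor carve p='/poste'
[out] ok

Answer: {brelasa_=pe, gre/, gre/smisnadr=me, poste/}


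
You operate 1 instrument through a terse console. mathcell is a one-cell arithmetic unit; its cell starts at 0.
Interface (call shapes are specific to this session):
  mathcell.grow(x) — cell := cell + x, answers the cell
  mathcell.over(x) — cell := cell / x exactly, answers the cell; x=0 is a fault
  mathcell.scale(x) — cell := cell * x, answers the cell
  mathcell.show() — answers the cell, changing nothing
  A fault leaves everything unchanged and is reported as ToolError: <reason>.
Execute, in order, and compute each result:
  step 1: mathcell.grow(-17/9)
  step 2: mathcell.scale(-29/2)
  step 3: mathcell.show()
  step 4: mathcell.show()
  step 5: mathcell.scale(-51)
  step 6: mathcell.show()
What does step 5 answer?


I invoke grow passing x→-17/9: -17/9.
Invoking scale passing x→-29/2, and get 493/18.
Then show, — result: 493/18.
I call show(): 493/18.
Using scale passing x→-51, — result: -8381/6.
I try show(), and get -8381/6.

Answer: -8381/6


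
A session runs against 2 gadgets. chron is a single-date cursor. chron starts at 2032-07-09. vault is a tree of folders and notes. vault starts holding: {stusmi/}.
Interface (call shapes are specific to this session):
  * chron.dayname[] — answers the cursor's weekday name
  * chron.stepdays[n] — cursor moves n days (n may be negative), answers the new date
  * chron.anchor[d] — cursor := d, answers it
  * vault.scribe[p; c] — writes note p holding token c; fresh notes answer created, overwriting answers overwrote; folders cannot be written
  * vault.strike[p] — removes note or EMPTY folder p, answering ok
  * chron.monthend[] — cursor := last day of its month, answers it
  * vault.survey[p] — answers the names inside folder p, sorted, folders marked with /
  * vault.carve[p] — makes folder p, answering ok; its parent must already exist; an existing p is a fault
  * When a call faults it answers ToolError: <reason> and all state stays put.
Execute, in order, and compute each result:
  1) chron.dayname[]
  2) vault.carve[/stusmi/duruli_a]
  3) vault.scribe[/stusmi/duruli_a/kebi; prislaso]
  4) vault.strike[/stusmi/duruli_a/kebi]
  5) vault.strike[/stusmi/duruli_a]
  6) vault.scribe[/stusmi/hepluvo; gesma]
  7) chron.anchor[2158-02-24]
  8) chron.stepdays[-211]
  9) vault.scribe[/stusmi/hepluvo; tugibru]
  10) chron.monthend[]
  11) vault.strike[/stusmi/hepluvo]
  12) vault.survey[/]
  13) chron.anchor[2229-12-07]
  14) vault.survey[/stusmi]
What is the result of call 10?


>>> chron.dayname
  Friday
>>> vault.carve /stusmi/duruli_a
  ok
>>> vault.scribe /stusmi/duruli_a/kebi prislaso
  created
>>> vault.strike /stusmi/duruli_a/kebi
  ok
>>> vault.strike /stusmi/duruli_a
  ok
>>> vault.scribe /stusmi/hepluvo gesma
  created
>>> chron.anchor 2158-02-24
  2158-02-24
>>> chron.stepdays -211
  2157-07-28
>>> vault.scribe /stusmi/hepluvo tugibru
  overwrote
>>> chron.monthend
  2157-07-31
>>> vault.strike /stusmi/hepluvo
  ok
>>> vault.survey /
  [stusmi/]
>>> chron.anchor 2229-12-07
  2229-12-07
>>> vault.survey /stusmi
  []

Answer: 2157-07-31


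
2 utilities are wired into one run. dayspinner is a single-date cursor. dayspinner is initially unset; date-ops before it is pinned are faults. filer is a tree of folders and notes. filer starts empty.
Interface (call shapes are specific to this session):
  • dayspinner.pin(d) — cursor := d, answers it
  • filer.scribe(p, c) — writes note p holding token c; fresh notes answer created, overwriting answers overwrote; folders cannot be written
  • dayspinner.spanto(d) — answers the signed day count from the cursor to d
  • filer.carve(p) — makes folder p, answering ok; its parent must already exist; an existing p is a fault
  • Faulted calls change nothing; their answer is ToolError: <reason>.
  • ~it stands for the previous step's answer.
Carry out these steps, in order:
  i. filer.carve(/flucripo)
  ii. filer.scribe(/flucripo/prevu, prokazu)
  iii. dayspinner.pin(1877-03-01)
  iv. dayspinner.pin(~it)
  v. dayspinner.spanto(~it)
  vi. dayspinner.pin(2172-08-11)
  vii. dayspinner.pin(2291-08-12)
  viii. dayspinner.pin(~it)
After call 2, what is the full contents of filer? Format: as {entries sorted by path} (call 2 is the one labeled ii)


Answer: {flucripo/, flucripo/prevu=prokazu}

Derivation:
! 1. carve(p: /flucripo) => ok
! 2. scribe(p: /flucripo/prevu, c: prokazu) => created
! 3. pin(d: 1877-03-01) => 1877-03-01
! 4. pin(d: ~it) => 1877-03-01
! 5. spanto(d: ~it) => 0
! 6. pin(d: 2172-08-11) => 2172-08-11
! 7. pin(d: 2291-08-12) => 2291-08-12
! 8. pin(d: ~it) => 2291-08-12


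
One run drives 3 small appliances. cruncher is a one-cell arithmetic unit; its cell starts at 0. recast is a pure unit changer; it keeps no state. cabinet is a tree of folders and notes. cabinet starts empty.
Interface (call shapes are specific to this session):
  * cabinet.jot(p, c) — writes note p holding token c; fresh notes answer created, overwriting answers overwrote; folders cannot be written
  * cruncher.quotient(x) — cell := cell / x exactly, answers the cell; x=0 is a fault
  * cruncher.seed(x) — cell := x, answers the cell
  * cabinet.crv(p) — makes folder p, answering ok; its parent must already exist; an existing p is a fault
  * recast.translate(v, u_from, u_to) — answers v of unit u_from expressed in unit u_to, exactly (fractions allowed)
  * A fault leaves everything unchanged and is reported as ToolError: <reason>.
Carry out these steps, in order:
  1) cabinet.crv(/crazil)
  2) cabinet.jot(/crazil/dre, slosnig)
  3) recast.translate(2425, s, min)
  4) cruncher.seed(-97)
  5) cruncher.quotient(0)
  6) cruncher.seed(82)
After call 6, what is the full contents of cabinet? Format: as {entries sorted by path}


>> cabinet.crv(p=/crazil)
<< ok
>> cabinet.jot(p=/crazil/dre, c=slosnig)
<< created
>> recast.translate(v=2425, u_from=s, u_to=min)
<< 485/12
>> cruncher.seed(x=-97)
<< -97
>> cruncher.quotient(x=0)
<< ToolError: division by zero
>> cruncher.seed(x=82)
<< 82

Answer: {crazil/, crazil/dre=slosnig}


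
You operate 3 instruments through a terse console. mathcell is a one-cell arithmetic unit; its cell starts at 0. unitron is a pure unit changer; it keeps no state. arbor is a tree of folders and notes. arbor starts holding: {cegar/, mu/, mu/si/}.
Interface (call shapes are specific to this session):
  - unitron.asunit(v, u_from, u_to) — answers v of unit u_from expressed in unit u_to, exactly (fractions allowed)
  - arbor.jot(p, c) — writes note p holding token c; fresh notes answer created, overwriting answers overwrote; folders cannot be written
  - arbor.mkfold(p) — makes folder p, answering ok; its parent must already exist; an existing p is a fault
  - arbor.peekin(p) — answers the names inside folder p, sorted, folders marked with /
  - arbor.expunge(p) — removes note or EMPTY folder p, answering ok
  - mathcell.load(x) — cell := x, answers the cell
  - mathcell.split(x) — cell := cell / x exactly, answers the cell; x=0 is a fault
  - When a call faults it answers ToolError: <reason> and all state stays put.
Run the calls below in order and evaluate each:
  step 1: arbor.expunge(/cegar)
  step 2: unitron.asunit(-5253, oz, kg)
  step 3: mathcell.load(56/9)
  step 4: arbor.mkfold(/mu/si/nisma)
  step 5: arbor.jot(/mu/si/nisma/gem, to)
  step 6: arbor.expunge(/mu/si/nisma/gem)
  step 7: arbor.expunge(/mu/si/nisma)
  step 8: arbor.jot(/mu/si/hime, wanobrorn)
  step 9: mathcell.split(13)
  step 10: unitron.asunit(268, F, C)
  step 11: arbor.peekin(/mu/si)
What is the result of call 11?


~$ expunge p='/cegar'
  ok
~$ asunit v='-5253' u_from='oz' u_to='kg'
  -238272071961/1600000000
~$ load x='56/9'
  56/9
~$ mkfold p='/mu/si/nisma'
  ok
~$ jot p='/mu/si/nisma/gem' c='to'
  created
~$ expunge p='/mu/si/nisma/gem'
  ok
~$ expunge p='/mu/si/nisma'
  ok
~$ jot p='/mu/si/hime' c='wanobrorn'
  created
~$ split x='13'
  56/117
~$ asunit v='268' u_from='F' u_to='C'
  1180/9
~$ peekin p='/mu/si'
  [hime]

Answer: [hime]


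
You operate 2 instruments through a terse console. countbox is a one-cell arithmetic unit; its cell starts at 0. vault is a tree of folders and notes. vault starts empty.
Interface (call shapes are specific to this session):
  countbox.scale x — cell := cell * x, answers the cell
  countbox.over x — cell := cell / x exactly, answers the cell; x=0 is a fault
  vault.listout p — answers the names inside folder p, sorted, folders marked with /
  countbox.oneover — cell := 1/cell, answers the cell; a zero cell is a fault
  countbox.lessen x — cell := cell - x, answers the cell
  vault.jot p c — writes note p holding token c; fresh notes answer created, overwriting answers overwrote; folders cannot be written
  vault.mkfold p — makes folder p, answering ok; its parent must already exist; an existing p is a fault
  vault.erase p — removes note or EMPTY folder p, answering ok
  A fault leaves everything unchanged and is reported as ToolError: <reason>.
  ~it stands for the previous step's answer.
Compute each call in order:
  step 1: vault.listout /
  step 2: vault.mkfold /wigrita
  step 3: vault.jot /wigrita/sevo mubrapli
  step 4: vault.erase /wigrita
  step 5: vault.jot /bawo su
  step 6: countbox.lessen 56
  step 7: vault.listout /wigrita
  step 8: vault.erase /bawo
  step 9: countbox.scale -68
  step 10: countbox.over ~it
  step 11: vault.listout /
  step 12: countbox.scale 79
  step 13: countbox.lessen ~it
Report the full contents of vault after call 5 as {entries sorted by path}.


>>> vault.listout p: /
= []
>>> vault.mkfold p: /wigrita
= ok
>>> vault.jot p: /wigrita/sevo c: mubrapli
= created
>>> vault.erase p: /wigrita
= ToolError: not empty
>>> vault.jot p: /bawo c: su
= created
>>> countbox.lessen x: 56
= -56
>>> vault.listout p: /wigrita
= [sevo]
>>> vault.erase p: /bawo
= ok
>>> countbox.scale x: -68
= 3808
>>> countbox.over x: ~it
= 1
>>> vault.listout p: /
= [wigrita/]
>>> countbox.scale x: 79
= 79
>>> countbox.lessen x: ~it
= 0

Answer: {bawo=su, wigrita/, wigrita/sevo=mubrapli}


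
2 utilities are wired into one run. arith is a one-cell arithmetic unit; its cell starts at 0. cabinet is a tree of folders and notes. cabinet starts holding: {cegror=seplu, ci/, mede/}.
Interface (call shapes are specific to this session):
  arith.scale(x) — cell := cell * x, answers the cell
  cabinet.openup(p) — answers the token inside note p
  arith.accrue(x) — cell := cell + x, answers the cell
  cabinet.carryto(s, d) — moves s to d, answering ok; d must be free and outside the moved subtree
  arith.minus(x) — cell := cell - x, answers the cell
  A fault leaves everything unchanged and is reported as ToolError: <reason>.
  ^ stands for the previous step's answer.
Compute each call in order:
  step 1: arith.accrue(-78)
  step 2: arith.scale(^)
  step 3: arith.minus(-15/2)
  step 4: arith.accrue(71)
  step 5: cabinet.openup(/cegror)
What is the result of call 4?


·→ arith.accrue(x='-78')
·← -78
·→ arith.scale(x='^')
·← 6084
·→ arith.minus(x='-15/2')
·← 12183/2
·→ arith.accrue(x='71')
·← 12325/2
·→ cabinet.openup(p='/cegror')
·← seplu

Answer: 12325/2


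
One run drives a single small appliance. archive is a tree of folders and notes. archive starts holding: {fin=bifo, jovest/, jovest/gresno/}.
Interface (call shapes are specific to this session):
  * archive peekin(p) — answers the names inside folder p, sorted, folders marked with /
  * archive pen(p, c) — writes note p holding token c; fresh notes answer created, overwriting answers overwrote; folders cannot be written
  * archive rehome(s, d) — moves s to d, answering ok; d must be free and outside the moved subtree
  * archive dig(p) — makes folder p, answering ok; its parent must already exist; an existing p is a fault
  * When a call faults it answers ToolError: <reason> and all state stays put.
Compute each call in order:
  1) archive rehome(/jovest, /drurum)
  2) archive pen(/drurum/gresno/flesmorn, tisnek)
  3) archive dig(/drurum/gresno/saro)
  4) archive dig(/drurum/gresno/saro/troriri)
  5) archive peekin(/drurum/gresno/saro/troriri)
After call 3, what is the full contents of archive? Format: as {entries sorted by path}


Answer: {drurum/, drurum/gresno/, drurum/gresno/flesmorn=tisnek, drurum/gresno/saro/, fin=bifo}

Derivation:
·→ archive rehome(s='/jovest', d='/drurum')
·← ok
·→ archive pen(p='/drurum/gresno/flesmorn', c='tisnek')
·← created
·→ archive dig(p='/drurum/gresno/saro')
·← ok
·→ archive dig(p='/drurum/gresno/saro/troriri')
·← ok
·→ archive peekin(p='/drurum/gresno/saro/troriri')
·← []


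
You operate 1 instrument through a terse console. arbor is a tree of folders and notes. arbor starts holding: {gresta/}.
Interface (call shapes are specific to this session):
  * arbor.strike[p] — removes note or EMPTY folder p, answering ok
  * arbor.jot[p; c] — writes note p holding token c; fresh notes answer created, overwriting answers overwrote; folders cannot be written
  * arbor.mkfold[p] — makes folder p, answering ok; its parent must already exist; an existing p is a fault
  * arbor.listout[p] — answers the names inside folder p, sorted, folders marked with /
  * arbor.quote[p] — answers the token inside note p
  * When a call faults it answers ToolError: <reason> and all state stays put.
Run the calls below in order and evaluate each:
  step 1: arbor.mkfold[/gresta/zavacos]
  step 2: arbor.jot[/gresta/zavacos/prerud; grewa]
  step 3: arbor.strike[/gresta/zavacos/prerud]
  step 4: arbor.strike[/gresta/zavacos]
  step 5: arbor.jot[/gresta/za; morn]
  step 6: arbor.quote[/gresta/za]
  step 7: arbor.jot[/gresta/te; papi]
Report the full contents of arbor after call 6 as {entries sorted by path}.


Answer: {gresta/, gresta/za=morn}

Derivation:
·→ mkfold(p=/gresta/zavacos)
·← ok
·→ jot(p=/gresta/zavacos/prerud, c=grewa)
·← created
·→ strike(p=/gresta/zavacos/prerud)
·← ok
·→ strike(p=/gresta/zavacos)
·← ok
·→ jot(p=/gresta/za, c=morn)
·← created
·→ quote(p=/gresta/za)
·← morn
·→ jot(p=/gresta/te, c=papi)
·← created


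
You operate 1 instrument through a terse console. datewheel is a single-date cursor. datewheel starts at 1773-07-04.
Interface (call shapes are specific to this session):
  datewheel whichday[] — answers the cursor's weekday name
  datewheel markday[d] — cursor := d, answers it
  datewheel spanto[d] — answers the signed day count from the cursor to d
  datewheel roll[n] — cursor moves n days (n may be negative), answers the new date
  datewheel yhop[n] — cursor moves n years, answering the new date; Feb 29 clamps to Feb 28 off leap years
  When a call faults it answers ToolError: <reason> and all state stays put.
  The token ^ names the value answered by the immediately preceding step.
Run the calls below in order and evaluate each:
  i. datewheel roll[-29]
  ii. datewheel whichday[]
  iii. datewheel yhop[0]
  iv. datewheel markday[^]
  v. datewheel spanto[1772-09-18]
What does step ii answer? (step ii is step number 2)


Answer: Saturday

Derivation:
// 1. datewheel roll(-29) : 1773-06-05
// 2. datewheel whichday() : Saturday
// 3. datewheel yhop(0) : 1773-06-05
// 4. datewheel markday(^) : 1773-06-05
// 5. datewheel spanto(1772-09-18) : -260


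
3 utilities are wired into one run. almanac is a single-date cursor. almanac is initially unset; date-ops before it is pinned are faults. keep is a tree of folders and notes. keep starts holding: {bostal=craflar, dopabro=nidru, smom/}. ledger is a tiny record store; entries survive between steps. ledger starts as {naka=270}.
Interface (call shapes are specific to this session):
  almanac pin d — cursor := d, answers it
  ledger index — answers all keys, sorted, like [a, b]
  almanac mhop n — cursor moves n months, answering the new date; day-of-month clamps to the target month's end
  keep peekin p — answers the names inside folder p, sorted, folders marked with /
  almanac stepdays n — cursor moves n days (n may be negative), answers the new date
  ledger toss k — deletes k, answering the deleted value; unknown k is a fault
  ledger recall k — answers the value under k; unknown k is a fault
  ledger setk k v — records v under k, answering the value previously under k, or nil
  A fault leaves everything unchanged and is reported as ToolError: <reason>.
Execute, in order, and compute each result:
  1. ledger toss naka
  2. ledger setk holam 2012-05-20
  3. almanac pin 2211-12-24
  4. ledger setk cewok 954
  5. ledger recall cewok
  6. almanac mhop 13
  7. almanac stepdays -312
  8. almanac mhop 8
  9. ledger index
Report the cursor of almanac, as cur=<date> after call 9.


;; 1. ledger toss(k=naka) ~> 270
;; 2. ledger setk(k=holam, v=2012-05-20) ~> nil
;; 3. almanac pin(d=2211-12-24) ~> 2211-12-24
;; 4. ledger setk(k=cewok, v=954) ~> nil
;; 5. ledger recall(k=cewok) ~> 954
;; 6. almanac mhop(n=13) ~> 2213-01-24
;; 7. almanac stepdays(n=-312) ~> 2212-03-18
;; 8. almanac mhop(n=8) ~> 2212-11-18
;; 9. ledger index() ~> [cewok, holam]

Answer: cur=2212-11-18


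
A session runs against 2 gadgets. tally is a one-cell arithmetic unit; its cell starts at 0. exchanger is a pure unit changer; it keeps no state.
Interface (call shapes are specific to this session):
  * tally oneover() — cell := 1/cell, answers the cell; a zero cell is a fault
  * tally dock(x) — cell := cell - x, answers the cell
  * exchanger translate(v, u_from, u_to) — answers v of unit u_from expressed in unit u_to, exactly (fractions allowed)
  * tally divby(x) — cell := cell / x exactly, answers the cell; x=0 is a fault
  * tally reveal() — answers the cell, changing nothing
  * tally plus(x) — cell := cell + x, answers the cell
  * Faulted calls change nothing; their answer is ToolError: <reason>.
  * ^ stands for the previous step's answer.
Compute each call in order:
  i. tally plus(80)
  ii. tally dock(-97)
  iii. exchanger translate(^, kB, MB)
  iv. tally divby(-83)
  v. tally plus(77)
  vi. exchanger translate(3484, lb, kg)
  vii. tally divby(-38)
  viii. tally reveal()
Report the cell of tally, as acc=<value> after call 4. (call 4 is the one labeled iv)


Answer: acc=-177/83

Derivation:
$ tally plus x: 80
[out] 80
$ tally dock x: -97
[out] 177
$ exchanger translate v: ^ u_from: kB u_to: MB
[out] 177/1000
$ tally divby x: -83
[out] -177/83
$ tally plus x: 77
[out] 6214/83
$ exchanger translate v: 3484 u_from: lb u_to: kg
[out] 39507895427/25000000
$ tally divby x: -38
[out] -3107/1577
$ tally reveal
[out] -3107/1577


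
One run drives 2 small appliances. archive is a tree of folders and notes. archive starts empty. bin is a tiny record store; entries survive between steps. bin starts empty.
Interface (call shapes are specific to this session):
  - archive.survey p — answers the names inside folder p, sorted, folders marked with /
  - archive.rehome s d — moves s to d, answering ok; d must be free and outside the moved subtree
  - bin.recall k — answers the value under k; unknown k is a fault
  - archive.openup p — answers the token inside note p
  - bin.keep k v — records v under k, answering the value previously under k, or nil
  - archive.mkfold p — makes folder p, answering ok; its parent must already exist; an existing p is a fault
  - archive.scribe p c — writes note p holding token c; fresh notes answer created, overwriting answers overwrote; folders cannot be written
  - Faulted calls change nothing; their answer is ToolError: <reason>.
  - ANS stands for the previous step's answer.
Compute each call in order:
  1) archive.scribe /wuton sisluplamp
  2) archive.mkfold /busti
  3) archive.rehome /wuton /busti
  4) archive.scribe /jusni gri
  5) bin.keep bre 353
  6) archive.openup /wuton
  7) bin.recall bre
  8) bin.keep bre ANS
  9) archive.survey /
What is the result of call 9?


Answer: [busti/, jusni, wuton]

Derivation:
! scribe(/wuton, sisluplamp) => created
! mkfold(/busti) => ok
! rehome(/wuton, /busti) => ToolError: exists
! scribe(/jusni, gri) => created
! keep(bre, 353) => nil
! openup(/wuton) => sisluplamp
! recall(bre) => 353
! keep(bre, ANS) => 353
! survey(/) => [busti/, jusni, wuton]


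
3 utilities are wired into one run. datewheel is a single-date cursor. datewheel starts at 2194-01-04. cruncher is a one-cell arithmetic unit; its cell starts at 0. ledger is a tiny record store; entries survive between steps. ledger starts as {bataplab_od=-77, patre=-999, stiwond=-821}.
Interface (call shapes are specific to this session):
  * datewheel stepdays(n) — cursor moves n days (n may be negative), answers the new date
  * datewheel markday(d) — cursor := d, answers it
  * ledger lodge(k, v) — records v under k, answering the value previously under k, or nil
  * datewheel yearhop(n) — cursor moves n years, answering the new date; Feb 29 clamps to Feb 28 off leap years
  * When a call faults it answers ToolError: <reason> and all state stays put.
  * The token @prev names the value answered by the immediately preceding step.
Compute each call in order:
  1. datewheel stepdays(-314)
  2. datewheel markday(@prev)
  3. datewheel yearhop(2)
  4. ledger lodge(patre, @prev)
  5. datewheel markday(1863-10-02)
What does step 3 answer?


Do: datewheel stepdays[n='-314']
See: 2193-02-24
Do: datewheel markday[d='@prev']
See: 2193-02-24
Do: datewheel yearhop[n='2']
See: 2195-02-24
Do: ledger lodge[k='patre'; v='@prev']
See: -999
Do: datewheel markday[d='1863-10-02']
See: 1863-10-02

Answer: 2195-02-24


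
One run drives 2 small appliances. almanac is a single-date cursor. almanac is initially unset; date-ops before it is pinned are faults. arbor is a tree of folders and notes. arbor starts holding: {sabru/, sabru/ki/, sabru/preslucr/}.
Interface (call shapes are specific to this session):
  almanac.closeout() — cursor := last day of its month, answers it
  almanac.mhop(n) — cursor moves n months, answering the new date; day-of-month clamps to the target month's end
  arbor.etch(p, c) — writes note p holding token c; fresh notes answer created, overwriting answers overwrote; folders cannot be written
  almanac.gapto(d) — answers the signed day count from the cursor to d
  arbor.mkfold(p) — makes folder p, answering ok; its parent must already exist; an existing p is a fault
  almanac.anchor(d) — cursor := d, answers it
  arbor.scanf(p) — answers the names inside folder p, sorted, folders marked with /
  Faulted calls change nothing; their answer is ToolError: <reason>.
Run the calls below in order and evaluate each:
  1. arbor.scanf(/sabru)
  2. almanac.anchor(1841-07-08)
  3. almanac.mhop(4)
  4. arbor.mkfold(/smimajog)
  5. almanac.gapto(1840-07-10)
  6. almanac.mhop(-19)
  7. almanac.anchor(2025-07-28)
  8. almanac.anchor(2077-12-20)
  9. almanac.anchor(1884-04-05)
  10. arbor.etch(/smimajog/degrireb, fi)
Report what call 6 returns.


Answer: 1840-04-08

Derivation:
~$ arbor.scanf p='/sabru'
:: [ki/, preslucr/]
~$ almanac.anchor d='1841-07-08'
:: 1841-07-08
~$ almanac.mhop n='4'
:: 1841-11-08
~$ arbor.mkfold p='/smimajog'
:: ok
~$ almanac.gapto d='1840-07-10'
:: -486
~$ almanac.mhop n='-19'
:: 1840-04-08
~$ almanac.anchor d='2025-07-28'
:: 2025-07-28
~$ almanac.anchor d='2077-12-20'
:: 2077-12-20
~$ almanac.anchor d='1884-04-05'
:: 1884-04-05
~$ arbor.etch p='/smimajog/degrireb' c='fi'
:: created


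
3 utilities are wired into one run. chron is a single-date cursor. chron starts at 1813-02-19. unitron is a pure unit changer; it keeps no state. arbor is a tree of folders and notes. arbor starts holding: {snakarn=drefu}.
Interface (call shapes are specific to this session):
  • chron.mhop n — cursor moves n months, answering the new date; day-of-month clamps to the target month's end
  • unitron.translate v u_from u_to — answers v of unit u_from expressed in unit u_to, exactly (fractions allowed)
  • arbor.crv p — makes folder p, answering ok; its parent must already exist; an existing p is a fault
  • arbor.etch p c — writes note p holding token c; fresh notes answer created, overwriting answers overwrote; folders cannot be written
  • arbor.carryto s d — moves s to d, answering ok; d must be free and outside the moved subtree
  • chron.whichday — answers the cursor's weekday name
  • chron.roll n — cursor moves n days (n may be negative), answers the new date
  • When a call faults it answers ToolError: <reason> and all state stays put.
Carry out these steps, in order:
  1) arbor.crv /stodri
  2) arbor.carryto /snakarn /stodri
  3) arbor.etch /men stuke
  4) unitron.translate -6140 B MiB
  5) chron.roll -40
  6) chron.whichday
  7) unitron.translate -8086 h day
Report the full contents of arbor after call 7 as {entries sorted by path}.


! crv(p=/stodri) ~> ok
! carryto(s=/snakarn, d=/stodri) ~> ToolError: exists
! etch(p=/men, c=stuke) ~> created
! translate(v=-6140, u_from=B, u_to=MiB) ~> -1535/262144
! roll(n=-40) ~> 1813-01-10
! whichday() ~> Sunday
! translate(v=-8086, u_from=h, u_to=day) ~> -4043/12

Answer: {men=stuke, snakarn=drefu, stodri/}


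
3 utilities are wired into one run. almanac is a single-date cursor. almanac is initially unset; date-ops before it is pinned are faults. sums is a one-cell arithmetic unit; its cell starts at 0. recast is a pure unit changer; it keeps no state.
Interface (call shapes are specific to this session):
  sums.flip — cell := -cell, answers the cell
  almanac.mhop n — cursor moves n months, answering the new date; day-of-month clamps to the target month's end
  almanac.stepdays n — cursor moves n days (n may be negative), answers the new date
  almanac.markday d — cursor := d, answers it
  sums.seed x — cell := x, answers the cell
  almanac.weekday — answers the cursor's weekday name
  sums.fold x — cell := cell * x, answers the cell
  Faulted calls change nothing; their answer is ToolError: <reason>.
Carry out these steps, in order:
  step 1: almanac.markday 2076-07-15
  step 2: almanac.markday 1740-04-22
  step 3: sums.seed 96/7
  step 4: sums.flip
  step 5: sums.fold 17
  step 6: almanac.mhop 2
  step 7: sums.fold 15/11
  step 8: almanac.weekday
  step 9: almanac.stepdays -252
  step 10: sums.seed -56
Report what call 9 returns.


% almanac.markday d=2076-07-15
:: 2076-07-15
% almanac.markday d=1740-04-22
:: 1740-04-22
% sums.seed x=96/7
:: 96/7
% sums.flip
:: -96/7
% sums.fold x=17
:: -1632/7
% almanac.mhop n=2
:: 1740-06-22
% sums.fold x=15/11
:: -24480/77
% almanac.weekday
:: Wednesday
% almanac.stepdays n=-252
:: 1739-10-14
% sums.seed x=-56
:: -56

Answer: 1739-10-14


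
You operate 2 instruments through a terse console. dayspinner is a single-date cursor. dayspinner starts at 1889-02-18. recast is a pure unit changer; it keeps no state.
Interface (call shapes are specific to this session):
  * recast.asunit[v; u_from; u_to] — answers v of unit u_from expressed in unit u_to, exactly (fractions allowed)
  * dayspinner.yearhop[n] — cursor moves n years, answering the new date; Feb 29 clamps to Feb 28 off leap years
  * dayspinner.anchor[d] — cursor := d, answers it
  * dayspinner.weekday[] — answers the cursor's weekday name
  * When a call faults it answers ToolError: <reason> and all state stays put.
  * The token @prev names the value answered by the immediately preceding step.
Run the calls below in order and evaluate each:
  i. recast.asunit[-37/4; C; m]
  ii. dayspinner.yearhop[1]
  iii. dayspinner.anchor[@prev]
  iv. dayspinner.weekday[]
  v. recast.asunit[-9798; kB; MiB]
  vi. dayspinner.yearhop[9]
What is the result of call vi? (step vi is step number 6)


Act: recast.asunit[v=-37/4; u_from=C; u_to=m]
Obs: ToolError: incompatible units
Act: dayspinner.yearhop[n=1]
Obs: 1890-02-18
Act: dayspinner.anchor[d=@prev]
Obs: 1890-02-18
Act: dayspinner.weekday[]
Obs: Tuesday
Act: recast.asunit[v=-9798; u_from=kB; u_to=MiB]
Obs: -612375/65536
Act: dayspinner.yearhop[n=9]
Obs: 1899-02-18

Answer: 1899-02-18


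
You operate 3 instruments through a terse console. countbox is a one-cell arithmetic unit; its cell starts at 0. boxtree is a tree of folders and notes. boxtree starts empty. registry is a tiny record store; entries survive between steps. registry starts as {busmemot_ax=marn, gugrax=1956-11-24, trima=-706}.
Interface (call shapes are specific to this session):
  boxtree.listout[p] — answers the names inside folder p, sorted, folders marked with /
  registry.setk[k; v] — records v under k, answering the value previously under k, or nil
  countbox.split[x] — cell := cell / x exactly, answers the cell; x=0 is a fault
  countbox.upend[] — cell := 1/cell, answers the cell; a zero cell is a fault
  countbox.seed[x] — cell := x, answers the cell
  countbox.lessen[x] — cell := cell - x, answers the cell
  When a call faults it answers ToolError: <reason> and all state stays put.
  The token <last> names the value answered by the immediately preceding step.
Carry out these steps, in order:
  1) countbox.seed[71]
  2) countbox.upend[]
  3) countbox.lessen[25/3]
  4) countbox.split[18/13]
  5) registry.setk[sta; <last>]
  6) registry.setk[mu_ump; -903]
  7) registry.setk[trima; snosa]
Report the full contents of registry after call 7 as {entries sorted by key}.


>>> countbox.seed 71
:: 71
>>> countbox.upend
:: 1/71
>>> countbox.lessen 25/3
:: -1772/213
>>> countbox.split 18/13
:: -11518/1917
>>> registry.setk sta <last>
:: nil
>>> registry.setk mu_ump -903
:: nil
>>> registry.setk trima snosa
:: -706

Answer: {busmemot_ax=marn, gugrax=1956-11-24, mu_ump=-903, sta=-11518/1917, trima=snosa}


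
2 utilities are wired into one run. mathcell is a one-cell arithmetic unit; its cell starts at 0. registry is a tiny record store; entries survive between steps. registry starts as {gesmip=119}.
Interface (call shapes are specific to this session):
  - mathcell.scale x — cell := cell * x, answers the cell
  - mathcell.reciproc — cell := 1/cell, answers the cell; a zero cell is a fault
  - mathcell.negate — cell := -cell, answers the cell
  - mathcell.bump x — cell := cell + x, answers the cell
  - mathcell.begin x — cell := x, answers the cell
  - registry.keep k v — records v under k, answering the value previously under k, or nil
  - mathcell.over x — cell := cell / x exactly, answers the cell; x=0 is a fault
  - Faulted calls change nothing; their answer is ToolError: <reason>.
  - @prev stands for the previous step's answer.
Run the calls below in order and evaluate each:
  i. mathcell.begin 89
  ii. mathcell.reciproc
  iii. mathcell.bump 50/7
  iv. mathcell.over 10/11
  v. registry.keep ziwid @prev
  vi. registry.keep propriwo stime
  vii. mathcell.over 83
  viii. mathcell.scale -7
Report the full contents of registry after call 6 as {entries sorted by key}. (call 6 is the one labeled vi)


==> mathcell.begin(x→89)
<== 89
==> mathcell.reciproc()
<== 1/89
==> mathcell.bump(x→50/7)
<== 4457/623
==> mathcell.over(x→10/11)
<== 49027/6230
==> registry.keep(k→ziwid, v→@prev)
<== nil
==> registry.keep(k→propriwo, v→stime)
<== nil
==> mathcell.over(x→83)
<== 49027/517090
==> mathcell.scale(x→-7)
<== -49027/73870

Answer: {gesmip=119, propriwo=stime, ziwid=49027/6230}


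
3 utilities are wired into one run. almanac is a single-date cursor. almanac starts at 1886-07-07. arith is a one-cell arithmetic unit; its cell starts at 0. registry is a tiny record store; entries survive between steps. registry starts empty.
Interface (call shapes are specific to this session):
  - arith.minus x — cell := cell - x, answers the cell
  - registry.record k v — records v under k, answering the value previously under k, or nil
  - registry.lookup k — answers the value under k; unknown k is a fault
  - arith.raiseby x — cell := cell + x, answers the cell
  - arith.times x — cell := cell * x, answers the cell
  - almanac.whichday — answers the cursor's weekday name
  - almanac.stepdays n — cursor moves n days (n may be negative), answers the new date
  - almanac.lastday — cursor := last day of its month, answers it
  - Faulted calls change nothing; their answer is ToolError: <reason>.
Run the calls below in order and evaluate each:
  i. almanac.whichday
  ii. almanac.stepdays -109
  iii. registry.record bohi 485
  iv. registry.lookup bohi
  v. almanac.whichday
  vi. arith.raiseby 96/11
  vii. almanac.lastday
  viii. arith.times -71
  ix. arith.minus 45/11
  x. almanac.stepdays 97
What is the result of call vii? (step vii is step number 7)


Answer: 1886-03-31

Derivation:
# whichday() == Wednesday
# stepdays(n=-109) == 1886-03-20
# record(k=bohi, v=485) == nil
# lookup(k=bohi) == 485
# whichday() == Saturday
# raiseby(x=96/11) == 96/11
# lastday() == 1886-03-31
# times(x=-71) == -6816/11
# minus(x=45/11) == -6861/11
# stepdays(n=97) == 1886-07-06


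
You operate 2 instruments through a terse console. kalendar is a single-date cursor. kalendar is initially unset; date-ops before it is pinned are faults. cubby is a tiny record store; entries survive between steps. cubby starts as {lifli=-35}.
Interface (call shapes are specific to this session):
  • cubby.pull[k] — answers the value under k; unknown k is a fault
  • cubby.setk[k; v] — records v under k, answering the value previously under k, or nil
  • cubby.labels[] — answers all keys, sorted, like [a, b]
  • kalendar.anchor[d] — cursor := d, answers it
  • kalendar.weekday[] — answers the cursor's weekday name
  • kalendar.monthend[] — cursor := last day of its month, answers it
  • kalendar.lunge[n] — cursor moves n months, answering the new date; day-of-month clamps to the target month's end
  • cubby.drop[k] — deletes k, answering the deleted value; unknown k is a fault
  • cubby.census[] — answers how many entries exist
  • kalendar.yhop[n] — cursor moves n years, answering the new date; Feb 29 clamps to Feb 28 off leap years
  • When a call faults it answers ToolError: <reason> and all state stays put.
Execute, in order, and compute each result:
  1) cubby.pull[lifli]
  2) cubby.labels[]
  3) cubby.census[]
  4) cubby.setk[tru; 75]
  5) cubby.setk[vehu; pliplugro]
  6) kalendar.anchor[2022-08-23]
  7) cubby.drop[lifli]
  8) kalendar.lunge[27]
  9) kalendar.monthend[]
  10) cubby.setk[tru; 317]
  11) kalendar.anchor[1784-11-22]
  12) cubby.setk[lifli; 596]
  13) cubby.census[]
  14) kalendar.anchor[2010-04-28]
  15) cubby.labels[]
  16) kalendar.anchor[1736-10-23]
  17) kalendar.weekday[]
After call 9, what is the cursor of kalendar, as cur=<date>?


$ cubby.pull k='lifli'
[out] -35
$ cubby.labels
[out] [lifli]
$ cubby.census
[out] 1
$ cubby.setk k='tru' v='75'
[out] nil
$ cubby.setk k='vehu' v='pliplugro'
[out] nil
$ kalendar.anchor d='2022-08-23'
[out] 2022-08-23
$ cubby.drop k='lifli'
[out] -35
$ kalendar.lunge n='27'
[out] 2024-11-23
$ kalendar.monthend
[out] 2024-11-30
$ cubby.setk k='tru' v='317'
[out] 75
$ kalendar.anchor d='1784-11-22'
[out] 1784-11-22
$ cubby.setk k='lifli' v='596'
[out] nil
$ cubby.census
[out] 3
$ kalendar.anchor d='2010-04-28'
[out] 2010-04-28
$ cubby.labels
[out] [lifli, tru, vehu]
$ kalendar.anchor d='1736-10-23'
[out] 1736-10-23
$ kalendar.weekday
[out] Tuesday

Answer: cur=2024-11-30
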